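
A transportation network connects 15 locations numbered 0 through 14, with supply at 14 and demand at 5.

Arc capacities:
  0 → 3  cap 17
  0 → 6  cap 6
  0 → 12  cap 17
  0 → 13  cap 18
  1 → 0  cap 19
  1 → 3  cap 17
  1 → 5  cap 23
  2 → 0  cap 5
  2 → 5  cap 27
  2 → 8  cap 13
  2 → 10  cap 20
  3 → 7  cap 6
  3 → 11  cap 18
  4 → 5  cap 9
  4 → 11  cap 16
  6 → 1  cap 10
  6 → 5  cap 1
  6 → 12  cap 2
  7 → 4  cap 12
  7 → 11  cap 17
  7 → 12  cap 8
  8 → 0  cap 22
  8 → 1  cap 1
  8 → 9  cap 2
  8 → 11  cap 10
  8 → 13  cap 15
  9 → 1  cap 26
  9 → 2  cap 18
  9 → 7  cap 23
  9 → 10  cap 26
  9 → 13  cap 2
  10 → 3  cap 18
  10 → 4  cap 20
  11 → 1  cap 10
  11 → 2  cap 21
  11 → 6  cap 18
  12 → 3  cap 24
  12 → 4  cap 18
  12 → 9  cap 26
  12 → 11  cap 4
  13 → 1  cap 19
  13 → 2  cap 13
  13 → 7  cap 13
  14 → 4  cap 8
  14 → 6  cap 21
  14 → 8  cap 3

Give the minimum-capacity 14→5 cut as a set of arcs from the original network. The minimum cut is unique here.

augment #1: 14→4→5 push 8
augment #2: 14→6→5 push 1
augment #3: 14→6→1→5 push 10
augment #4: 14→8→1→5 push 1
augment #5: 14→6→12→4→5 push 1
augment #6: 14→8→9→1→5 push 2
augment #7: 14→6→12→9→1→5 push 1
max flow = 24; residual-reachable set from 14 gives S-side
cut edges (S→T): {(6,1), (6,5), (6,12), (14,4), (14,8)} total cap 24

Min-cut arcs: {(6,1), (6,5), (6,12), (14,4), (14,8)} (total capacity 24)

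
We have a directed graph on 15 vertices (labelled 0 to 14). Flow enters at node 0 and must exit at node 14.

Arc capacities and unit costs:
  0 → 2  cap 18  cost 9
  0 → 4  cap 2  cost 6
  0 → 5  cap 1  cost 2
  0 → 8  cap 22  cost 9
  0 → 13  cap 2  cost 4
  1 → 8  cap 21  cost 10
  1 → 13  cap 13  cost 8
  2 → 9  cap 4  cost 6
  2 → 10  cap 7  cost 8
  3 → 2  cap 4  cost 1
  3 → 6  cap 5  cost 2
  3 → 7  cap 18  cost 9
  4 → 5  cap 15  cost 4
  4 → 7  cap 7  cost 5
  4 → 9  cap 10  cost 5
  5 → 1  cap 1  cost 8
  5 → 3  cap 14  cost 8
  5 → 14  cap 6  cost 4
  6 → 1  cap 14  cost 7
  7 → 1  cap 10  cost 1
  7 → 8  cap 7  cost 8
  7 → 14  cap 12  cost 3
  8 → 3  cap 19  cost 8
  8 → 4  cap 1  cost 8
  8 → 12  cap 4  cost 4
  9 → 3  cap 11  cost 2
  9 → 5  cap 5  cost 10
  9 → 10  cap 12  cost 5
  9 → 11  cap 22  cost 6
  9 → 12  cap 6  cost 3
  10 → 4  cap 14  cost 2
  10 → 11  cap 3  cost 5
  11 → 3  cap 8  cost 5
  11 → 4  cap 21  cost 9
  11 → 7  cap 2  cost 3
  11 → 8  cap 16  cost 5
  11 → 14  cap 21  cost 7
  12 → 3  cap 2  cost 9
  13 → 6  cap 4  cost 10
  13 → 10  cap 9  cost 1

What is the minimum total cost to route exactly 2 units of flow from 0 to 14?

Minimum cost for 2 units: 20

shortest-cost path #1: 0→5→14 push 1 @ unit cost 6 (adds 6)
shortest-cost path #2: 0→4→5→14 push 1 @ unit cost 14 (adds 14)
total cost = 20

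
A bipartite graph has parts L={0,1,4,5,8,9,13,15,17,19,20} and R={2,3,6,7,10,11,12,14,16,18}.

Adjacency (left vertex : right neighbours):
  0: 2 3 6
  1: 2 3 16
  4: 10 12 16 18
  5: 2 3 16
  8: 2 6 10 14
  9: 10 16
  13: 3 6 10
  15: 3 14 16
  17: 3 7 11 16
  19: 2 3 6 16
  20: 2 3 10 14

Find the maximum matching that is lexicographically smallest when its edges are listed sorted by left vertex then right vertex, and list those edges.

Lex-smallest maximum matching: {(0,2), (1,3), (4,12), (5,16), (8,6), (9,10), (15,14), (17,7)}

|M| = 8 (so the lex-smallest maximum matching has 8 edges)
process left vertices in ascending order; for each, take the smallest-labelled available neighbour that still permits 8 edges overall, or leave it unmatched if none does
lex-smallest matching: {0-2, 1-3, 4-12, 5-16, 8-6, 9-10, 15-14, 17-7}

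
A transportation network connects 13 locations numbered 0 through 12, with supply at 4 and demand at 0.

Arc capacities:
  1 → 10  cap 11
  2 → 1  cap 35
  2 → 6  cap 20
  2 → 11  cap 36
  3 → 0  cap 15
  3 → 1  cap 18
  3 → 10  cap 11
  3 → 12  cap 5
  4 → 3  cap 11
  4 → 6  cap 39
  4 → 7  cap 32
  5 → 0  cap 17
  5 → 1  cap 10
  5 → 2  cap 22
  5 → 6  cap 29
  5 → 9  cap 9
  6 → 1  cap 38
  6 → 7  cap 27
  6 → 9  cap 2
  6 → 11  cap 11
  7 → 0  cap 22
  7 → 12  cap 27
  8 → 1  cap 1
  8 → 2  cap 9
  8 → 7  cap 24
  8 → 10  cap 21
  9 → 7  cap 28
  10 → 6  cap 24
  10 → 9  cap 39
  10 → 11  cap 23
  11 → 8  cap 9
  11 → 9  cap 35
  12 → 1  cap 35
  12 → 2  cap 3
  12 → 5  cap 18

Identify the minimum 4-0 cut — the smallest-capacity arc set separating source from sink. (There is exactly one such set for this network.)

augment #1: 4→3→0 push 11
augment #2: 4→7→0 push 22
augment #3: 4→7→12→5→0 push 10
augment #4: 4→6→7→12→5→0 push 7
max flow = 50; residual-reachable set from 4 gives S-side
cut edges (S→T): {(4,3), (5,0), (7,0)} total cap 50

Min-cut arcs: {(4,3), (5,0), (7,0)} (total capacity 50)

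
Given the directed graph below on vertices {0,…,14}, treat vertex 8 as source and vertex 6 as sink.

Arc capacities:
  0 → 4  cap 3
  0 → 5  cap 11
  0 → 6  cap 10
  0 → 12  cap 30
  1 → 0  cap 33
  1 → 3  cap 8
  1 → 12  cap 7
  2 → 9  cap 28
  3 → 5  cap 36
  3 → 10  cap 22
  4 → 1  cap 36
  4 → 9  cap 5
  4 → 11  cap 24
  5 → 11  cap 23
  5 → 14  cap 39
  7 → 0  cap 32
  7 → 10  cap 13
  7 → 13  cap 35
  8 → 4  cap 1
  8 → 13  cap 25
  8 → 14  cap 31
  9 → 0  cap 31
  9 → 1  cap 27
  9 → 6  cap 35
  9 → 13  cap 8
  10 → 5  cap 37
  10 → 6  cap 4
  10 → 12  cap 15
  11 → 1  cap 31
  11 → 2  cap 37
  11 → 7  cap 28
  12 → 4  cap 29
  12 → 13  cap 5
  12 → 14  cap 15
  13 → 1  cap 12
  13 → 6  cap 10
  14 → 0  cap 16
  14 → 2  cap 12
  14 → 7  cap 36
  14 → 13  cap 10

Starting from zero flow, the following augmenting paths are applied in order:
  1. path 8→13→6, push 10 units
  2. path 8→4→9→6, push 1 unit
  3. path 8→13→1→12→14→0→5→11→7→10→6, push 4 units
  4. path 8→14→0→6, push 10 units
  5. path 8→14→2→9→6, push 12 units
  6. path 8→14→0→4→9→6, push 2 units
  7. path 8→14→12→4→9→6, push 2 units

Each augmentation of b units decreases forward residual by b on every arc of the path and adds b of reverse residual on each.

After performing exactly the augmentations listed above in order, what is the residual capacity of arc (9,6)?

after path 1 (8→13→6, push 10): res(9,6)=35
after path 2 (8→4→9→6, push 1): res(9,6)=34
after path 3 (8→13→1→12→14→0→5→11→7→10→6, push 4): res(9,6)=34
after path 4 (8→14→0→6, push 10): res(9,6)=34
after path 5 (8→14→2→9→6, push 12): res(9,6)=22
after path 6 (8→14→0→4→9→6, push 2): res(9,6)=20
after path 7 (8→14→12→4→9→6, push 2): res(9,6)=18

Residual capacity of (9,6): 18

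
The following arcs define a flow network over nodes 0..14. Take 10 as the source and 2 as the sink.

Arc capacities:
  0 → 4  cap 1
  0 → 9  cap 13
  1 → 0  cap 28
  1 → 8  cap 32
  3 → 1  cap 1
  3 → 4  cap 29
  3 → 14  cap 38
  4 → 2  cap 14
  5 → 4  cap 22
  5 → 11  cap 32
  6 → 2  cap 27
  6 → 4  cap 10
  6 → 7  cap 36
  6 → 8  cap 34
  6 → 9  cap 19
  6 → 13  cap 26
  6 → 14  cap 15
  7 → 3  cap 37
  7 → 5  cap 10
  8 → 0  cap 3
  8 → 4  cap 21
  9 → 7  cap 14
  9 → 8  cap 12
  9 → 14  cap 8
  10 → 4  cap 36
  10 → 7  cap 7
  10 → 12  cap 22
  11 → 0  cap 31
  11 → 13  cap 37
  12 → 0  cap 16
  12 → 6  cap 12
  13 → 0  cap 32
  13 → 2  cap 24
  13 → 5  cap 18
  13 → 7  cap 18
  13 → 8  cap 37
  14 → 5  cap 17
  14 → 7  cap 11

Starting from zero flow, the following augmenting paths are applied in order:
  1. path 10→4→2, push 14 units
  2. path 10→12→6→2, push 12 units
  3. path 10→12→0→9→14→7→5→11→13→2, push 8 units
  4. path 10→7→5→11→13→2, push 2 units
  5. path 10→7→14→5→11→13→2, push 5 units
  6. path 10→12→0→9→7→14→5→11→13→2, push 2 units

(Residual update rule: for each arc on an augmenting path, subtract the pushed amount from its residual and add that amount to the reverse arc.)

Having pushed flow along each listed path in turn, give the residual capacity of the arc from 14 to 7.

after path 1 (10→4→2, push 14): res(14,7)=11
after path 2 (10→12→6→2, push 12): res(14,7)=11
after path 3 (10→12→0→9→14→7→5→11→13→2, push 8): res(14,7)=3
after path 4 (10→7→5→11→13→2, push 2): res(14,7)=3
after path 5 (10→7→14→5→11→13→2, push 5): res(14,7)=8
after path 6 (10→12→0→9→7→14→5→11→13→2, push 2): res(14,7)=10

Residual capacity of (14,7): 10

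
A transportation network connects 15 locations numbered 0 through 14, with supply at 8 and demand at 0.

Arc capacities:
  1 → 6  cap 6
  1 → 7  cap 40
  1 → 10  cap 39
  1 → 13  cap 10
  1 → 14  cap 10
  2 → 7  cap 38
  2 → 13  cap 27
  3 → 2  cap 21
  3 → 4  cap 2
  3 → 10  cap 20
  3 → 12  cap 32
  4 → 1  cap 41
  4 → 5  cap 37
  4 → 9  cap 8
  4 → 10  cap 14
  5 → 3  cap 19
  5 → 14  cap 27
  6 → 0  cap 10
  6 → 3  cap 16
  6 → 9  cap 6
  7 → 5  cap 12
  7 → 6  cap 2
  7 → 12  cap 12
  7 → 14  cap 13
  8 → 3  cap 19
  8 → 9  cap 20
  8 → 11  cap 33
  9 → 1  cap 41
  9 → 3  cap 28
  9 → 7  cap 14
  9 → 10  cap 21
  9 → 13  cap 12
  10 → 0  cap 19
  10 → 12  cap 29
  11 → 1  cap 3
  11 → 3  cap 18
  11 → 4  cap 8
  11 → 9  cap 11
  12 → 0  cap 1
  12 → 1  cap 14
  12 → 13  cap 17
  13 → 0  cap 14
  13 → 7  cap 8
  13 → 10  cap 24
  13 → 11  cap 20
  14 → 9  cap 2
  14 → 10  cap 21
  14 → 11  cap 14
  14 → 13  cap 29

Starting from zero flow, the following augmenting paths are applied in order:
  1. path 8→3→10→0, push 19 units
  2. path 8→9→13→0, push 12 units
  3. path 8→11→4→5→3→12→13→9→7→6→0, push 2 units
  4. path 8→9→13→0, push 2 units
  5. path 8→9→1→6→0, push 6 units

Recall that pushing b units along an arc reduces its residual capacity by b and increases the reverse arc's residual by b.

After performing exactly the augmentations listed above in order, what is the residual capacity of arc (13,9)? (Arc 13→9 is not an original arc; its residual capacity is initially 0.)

after path 1 (8→3→10→0, push 19): res(13,9)=0
after path 2 (8→9→13→0, push 12): res(13,9)=12
after path 3 (8→11→4→5→3→12→13→9→7→6→0, push 2): res(13,9)=10
after path 4 (8→9→13→0, push 2): res(13,9)=12
after path 5 (8→9→1→6→0, push 6): res(13,9)=12

Residual capacity of (13,9): 12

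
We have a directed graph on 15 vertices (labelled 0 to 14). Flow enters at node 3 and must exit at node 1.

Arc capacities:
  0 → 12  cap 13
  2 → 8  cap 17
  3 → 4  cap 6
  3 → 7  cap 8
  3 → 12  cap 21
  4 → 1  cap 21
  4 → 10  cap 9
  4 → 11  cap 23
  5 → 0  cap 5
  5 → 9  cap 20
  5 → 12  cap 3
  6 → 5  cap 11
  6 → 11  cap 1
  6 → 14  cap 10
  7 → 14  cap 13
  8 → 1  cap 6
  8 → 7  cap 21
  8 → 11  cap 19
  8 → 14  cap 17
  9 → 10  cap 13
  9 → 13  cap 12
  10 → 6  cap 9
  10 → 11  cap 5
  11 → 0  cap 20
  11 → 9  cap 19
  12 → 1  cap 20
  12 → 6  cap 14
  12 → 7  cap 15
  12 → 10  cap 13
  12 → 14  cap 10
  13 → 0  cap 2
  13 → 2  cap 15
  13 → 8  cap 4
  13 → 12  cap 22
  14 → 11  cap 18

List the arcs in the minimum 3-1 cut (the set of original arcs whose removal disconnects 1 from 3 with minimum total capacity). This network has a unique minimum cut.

Min-cut arcs: {(3,4), (8,1), (12,1)} (total capacity 32)

augment #1: 3→4→1 push 6
augment #2: 3→12→1 push 20
augment #3: 3→7→14→11→9→13→8→1 push 4
augment #4: 3→7→14→11→9→13→2→8→1 push 2
max flow = 32; residual-reachable set from 3 gives S-side
cut edges (S→T): {(3,4), (8,1), (12,1)} total cap 32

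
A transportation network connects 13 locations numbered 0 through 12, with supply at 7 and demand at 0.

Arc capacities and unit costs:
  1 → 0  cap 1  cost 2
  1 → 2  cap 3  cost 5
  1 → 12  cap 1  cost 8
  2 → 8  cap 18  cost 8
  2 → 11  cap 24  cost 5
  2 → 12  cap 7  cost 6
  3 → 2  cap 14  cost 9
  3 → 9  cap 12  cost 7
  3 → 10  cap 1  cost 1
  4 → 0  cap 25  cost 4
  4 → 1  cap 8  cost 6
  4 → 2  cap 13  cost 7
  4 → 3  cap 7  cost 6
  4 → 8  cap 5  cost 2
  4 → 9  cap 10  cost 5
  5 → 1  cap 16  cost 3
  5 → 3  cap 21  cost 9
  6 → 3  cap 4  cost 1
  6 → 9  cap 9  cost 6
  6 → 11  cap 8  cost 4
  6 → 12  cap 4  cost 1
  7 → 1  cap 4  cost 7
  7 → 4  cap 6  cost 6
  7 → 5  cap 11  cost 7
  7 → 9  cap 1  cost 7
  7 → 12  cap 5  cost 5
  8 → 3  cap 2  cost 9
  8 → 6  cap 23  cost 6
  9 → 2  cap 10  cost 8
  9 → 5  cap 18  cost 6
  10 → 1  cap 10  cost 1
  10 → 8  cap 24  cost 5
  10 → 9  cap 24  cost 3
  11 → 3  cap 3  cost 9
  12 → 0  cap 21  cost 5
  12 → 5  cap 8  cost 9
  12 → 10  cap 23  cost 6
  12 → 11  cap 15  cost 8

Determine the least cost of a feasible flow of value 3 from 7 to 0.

shortest-cost path #1: 7→1→0 push 1 @ unit cost 9 (adds 9)
shortest-cost path #2: 7→12→0 push 2 @ unit cost 10 (adds 20)
total cost = 29

Minimum cost for 3 units: 29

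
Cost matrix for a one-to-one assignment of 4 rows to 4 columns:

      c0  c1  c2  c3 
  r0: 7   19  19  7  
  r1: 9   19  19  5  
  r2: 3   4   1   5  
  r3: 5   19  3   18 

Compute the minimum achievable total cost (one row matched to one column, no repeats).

optimal assignment: row0→col0 (cost 7), row1→col3 (cost 5), row2→col1 (cost 4), row3→col2 (cost 3)
total = 7 + 5 + 4 + 3 = 19

Minimum assignment cost: 19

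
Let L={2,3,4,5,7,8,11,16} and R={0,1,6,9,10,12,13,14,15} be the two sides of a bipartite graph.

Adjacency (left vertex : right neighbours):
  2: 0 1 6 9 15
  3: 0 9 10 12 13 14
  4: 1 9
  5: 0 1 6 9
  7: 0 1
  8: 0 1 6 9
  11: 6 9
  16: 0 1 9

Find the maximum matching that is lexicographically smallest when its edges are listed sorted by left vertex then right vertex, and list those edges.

|M| = 6 (so the lex-smallest maximum matching has 6 edges)
process left vertices in ascending order; for each, take the smallest-labelled available neighbour that still permits 6 edges overall, or leave it unmatched if none does
lex-smallest matching: {2-15, 3-10, 4-1, 5-0, 8-6, 11-9}

Lex-smallest maximum matching: {(2,15), (3,10), (4,1), (5,0), (8,6), (11,9)}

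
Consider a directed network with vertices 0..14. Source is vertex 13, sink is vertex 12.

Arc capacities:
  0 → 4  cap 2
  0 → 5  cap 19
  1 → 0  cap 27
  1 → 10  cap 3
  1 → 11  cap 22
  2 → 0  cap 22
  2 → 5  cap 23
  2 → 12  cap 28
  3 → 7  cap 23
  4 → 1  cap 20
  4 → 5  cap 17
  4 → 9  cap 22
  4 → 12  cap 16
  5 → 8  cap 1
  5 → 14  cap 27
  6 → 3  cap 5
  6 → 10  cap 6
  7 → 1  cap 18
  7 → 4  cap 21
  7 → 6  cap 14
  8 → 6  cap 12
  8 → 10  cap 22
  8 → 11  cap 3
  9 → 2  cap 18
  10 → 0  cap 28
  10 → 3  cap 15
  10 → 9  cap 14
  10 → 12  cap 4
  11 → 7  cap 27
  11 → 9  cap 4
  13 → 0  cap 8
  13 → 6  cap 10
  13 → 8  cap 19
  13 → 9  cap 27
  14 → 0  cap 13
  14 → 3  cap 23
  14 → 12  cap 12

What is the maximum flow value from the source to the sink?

Maximum flow value: 50

augment #1: 13→0→4→12 bottleneck 2, total now 2
augment #2: 13→6→10→12 bottleneck 4, total now 6
augment #3: 13→9→2→12 bottleneck 18, total now 24
augment #4: 13→0→5→14→12 bottleneck 6, total now 30
augment #5: 13→6→3→7→4→12 bottleneck 5, total now 35
augment #6: 13→8→11→7→4→12 bottleneck 3, total now 38
augment #7: 13→6→10→0→5→14→12 bottleneck 1, total now 39
augment #8: 13→8→10→0→5→14→12 bottleneck 5, total now 44
augment #9: 13→8→10→3→7→4→12 bottleneck 6, total now 50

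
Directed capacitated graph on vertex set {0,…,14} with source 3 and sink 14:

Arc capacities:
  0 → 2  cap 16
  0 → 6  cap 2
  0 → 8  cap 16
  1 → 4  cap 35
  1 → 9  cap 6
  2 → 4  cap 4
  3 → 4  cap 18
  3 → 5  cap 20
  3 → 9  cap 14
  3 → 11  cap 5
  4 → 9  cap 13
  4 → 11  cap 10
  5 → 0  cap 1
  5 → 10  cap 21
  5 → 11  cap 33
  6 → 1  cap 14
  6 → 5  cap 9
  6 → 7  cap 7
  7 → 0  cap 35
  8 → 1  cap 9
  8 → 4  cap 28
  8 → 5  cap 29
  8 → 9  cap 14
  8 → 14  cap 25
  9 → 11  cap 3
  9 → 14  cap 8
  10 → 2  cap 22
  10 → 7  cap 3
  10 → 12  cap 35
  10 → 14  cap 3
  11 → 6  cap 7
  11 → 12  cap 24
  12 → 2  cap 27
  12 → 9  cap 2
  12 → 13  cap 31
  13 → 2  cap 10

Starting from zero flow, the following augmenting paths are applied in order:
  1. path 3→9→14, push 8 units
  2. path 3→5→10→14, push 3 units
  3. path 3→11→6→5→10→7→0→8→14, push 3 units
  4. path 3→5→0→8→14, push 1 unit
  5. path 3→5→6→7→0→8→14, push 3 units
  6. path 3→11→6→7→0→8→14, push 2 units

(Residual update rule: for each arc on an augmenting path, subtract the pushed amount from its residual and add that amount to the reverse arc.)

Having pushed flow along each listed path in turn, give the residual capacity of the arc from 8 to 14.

Residual capacity of (8,14): 16

after path 1 (3→9→14, push 8): res(8,14)=25
after path 2 (3→5→10→14, push 3): res(8,14)=25
after path 3 (3→11→6→5→10→7→0→8→14, push 3): res(8,14)=22
after path 4 (3→5→0→8→14, push 1): res(8,14)=21
after path 5 (3→5→6→7→0→8→14, push 3): res(8,14)=18
after path 6 (3→11→6→7→0→8→14, push 2): res(8,14)=16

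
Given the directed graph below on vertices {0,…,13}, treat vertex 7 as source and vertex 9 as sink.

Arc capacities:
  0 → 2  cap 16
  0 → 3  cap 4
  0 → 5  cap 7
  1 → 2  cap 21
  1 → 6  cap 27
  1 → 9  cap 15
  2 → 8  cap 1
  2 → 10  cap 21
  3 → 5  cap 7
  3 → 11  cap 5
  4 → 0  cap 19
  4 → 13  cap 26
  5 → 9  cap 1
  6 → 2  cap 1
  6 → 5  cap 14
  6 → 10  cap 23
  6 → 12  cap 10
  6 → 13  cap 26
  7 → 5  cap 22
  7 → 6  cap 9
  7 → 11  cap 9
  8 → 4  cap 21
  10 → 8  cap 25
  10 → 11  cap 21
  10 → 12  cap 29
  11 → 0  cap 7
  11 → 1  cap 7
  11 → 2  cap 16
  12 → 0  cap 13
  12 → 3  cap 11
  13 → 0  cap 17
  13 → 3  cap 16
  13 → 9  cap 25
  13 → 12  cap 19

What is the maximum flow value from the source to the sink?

Maximum flow value: 19

augment #1: 7→5→9 bottleneck 1, total now 1
augment #2: 7→6→13→9 bottleneck 9, total now 10
augment #3: 7→11→1→9 bottleneck 7, total now 17
augment #4: 7→11→2→8→4→13→9 bottleneck 1, total now 18
augment #5: 7→11→2→10→8→4→13→9 bottleneck 1, total now 19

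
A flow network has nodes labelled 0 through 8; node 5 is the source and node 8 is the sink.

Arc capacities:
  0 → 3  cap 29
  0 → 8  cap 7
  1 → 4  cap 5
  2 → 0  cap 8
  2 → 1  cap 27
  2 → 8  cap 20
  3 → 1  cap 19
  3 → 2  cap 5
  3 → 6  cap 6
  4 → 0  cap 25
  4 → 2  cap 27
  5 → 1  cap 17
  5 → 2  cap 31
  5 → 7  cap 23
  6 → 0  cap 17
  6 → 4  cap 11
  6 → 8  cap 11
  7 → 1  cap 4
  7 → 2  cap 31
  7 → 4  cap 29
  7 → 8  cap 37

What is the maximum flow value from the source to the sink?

augment #1: 5→2→8 bottleneck 20, total now 20
augment #2: 5→7→8 bottleneck 23, total now 43
augment #3: 5→2→0→8 bottleneck 7, total now 50
augment #4: 5→2→0→3→6→8 bottleneck 1, total now 51
augment #5: 5→1→4→0→3→6→8 bottleneck 5, total now 56

Maximum flow value: 56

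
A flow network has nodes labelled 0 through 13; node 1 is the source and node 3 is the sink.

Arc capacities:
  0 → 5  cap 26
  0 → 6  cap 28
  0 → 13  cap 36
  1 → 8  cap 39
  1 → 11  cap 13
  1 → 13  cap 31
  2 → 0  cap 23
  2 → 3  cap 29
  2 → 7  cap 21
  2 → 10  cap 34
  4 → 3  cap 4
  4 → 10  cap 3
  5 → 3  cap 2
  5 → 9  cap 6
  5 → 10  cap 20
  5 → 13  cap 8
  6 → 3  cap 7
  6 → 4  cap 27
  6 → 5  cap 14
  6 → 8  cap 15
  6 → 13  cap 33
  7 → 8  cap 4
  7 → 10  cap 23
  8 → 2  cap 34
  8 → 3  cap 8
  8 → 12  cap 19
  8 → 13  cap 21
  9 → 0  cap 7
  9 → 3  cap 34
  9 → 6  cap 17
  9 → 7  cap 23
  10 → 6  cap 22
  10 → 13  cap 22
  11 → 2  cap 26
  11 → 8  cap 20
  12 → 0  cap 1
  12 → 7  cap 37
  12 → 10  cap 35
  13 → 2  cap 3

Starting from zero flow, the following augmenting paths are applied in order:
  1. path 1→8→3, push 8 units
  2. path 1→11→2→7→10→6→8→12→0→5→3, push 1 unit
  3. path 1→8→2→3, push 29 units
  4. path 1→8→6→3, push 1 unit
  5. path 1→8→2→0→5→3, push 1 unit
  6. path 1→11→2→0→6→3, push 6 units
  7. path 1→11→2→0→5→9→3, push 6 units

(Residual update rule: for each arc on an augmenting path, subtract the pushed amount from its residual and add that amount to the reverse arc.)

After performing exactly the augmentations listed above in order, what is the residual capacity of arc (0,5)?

after path 1 (1→8→3, push 8): res(0,5)=26
after path 2 (1→11→2→7→10→6→8→12→0→5→3, push 1): res(0,5)=25
after path 3 (1→8→2→3, push 29): res(0,5)=25
after path 4 (1→8→6→3, push 1): res(0,5)=25
after path 5 (1→8→2→0→5→3, push 1): res(0,5)=24
after path 6 (1→11→2→0→6→3, push 6): res(0,5)=24
after path 7 (1→11→2→0→5→9→3, push 6): res(0,5)=18

Residual capacity of (0,5): 18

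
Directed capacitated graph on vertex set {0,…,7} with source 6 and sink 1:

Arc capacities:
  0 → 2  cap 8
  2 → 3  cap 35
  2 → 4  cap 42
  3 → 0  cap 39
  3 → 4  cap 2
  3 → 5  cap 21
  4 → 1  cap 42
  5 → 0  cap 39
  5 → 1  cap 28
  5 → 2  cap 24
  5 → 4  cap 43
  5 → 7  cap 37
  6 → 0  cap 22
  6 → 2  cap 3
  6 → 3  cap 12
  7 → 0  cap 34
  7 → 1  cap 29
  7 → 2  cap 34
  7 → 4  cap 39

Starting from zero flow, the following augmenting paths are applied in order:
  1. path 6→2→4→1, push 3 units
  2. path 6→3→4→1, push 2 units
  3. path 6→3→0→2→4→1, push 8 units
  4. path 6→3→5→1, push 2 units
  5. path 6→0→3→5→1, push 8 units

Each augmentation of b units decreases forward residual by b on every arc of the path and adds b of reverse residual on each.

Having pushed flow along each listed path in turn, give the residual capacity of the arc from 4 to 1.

Residual capacity of (4,1): 29

after path 1 (6→2→4→1, push 3): res(4,1)=39
after path 2 (6→3→4→1, push 2): res(4,1)=37
after path 3 (6→3→0→2→4→1, push 8): res(4,1)=29
after path 4 (6→3→5→1, push 2): res(4,1)=29
after path 5 (6→0→3→5→1, push 8): res(4,1)=29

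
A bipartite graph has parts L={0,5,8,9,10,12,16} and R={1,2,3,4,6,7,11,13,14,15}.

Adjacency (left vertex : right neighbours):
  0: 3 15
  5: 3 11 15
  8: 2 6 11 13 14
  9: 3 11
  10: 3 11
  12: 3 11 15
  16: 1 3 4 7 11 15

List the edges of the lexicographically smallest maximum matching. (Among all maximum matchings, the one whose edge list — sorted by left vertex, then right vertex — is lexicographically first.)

Lex-smallest maximum matching: {(0,3), (5,11), (8,2), (12,15), (16,1)}

|M| = 5 (so the lex-smallest maximum matching has 5 edges)
process left vertices in ascending order; for each, take the smallest-labelled available neighbour that still permits 5 edges overall, or leave it unmatched if none does
lex-smallest matching: {0-3, 5-11, 8-2, 12-15, 16-1}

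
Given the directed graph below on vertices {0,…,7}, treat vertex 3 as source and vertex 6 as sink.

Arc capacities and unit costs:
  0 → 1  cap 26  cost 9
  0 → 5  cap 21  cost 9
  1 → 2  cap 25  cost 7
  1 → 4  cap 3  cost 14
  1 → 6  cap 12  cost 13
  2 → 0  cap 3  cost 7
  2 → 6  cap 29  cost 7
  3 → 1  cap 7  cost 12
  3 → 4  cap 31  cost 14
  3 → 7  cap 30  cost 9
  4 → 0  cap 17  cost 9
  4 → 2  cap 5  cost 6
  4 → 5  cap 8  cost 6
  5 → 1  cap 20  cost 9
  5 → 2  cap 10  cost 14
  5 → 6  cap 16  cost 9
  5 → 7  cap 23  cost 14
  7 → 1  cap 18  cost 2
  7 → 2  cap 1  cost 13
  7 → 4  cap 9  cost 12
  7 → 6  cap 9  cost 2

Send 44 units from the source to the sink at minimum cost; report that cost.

shortest-cost path #1: 3→7→6 push 9 @ unit cost 11 (adds 99)
shortest-cost path #2: 3→7→1→6 push 12 @ unit cost 24 (adds 288)
shortest-cost path #3: 3→7→1→2→6 push 6 @ unit cost 25 (adds 150)
shortest-cost path #4: 3→1→2→6 push 7 @ unit cost 26 (adds 182)
shortest-cost path #5: 3→4→2→6 push 5 @ unit cost 27 (adds 135)
shortest-cost path #6: 3→4→5→6 push 5 @ unit cost 29 (adds 145)
total cost = 999

Minimum cost for 44 units: 999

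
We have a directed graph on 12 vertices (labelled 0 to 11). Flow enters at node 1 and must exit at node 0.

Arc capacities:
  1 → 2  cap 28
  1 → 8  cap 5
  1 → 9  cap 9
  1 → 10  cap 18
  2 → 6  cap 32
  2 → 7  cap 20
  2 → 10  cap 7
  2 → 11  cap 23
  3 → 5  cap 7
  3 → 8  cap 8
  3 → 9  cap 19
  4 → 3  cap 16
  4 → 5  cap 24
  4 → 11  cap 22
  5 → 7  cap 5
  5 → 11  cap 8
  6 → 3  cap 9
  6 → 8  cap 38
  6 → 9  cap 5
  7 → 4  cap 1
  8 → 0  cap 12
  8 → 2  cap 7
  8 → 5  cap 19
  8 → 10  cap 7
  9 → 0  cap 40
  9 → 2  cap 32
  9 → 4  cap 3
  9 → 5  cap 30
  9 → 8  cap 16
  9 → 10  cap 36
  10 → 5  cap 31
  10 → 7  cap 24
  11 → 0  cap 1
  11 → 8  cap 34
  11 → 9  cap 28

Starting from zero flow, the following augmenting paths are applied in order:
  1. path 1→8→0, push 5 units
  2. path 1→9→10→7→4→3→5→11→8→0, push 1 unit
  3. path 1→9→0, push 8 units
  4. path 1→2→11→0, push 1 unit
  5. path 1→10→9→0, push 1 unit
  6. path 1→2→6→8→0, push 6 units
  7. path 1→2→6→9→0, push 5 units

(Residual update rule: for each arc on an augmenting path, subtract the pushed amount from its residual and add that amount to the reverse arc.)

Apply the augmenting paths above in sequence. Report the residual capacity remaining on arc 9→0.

after path 1 (1→8→0, push 5): res(9,0)=40
after path 2 (1→9→10→7→4→3→5→11→8→0, push 1): res(9,0)=40
after path 3 (1→9→0, push 8): res(9,0)=32
after path 4 (1→2→11→0, push 1): res(9,0)=32
after path 5 (1→10→9→0, push 1): res(9,0)=31
after path 6 (1→2→6→8→0, push 6): res(9,0)=31
after path 7 (1→2→6→9→0, push 5): res(9,0)=26

Residual capacity of (9,0): 26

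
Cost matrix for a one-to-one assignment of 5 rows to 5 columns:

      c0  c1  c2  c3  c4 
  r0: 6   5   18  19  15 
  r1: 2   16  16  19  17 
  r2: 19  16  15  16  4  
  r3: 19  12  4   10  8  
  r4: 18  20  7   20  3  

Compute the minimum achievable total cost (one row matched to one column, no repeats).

Minimum assignment cost: 28

optimal assignment: row0→col1 (cost 5), row1→col0 (cost 2), row2→col4 (cost 4), row3→col3 (cost 10), row4→col2 (cost 7)
total = 5 + 2 + 4 + 10 + 7 = 28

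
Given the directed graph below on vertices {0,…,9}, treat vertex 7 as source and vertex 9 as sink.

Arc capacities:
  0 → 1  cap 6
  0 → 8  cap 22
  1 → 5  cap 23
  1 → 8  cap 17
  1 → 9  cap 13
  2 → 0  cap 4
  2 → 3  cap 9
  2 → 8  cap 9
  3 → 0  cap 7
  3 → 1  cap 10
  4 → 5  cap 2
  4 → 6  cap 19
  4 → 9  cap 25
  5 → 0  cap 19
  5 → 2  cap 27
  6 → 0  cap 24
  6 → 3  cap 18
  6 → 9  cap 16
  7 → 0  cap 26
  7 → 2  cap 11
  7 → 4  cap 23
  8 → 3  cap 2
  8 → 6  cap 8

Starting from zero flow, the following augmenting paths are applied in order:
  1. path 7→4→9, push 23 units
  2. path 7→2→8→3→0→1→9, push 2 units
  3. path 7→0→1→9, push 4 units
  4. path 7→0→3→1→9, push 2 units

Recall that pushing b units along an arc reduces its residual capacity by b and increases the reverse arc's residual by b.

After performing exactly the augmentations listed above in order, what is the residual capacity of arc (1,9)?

after path 1 (7→4→9, push 23): res(1,9)=13
after path 2 (7→2→8→3→0→1→9, push 2): res(1,9)=11
after path 3 (7→0→1→9, push 4): res(1,9)=7
after path 4 (7→0→3→1→9, push 2): res(1,9)=5

Residual capacity of (1,9): 5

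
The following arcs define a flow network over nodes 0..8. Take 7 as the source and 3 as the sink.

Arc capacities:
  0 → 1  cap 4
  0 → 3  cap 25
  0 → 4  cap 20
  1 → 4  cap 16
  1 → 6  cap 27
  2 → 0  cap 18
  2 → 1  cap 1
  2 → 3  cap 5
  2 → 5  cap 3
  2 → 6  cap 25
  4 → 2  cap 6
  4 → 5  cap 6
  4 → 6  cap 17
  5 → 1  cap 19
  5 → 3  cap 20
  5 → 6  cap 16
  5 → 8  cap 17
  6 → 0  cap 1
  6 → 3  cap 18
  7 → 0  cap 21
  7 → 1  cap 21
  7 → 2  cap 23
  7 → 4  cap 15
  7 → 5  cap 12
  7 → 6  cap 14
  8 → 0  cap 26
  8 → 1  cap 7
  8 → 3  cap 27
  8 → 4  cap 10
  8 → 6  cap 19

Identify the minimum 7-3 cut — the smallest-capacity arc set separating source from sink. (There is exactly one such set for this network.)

Min-cut arcs: {(0,3), (2,3), (2,5), (4,5), (6,3), (7,5)} (total capacity 69)

augment #1: 7→0→3 push 21
augment #2: 7→2→3 push 5
augment #3: 7→5→3 push 12
augment #4: 7→6→3 push 14
augment #5: 7→1→6→3 push 4
augment #6: 7→2→0→3 push 4
augment #7: 7→2→5→3 push 3
augment #8: 7→4→5→3 push 5
augment #9: 7→4→5→8→3 push 1
max flow = 69; residual-reachable set from 7 gives S-side
cut edges (S→T): {(0,3), (2,3), (2,5), (4,5), (6,3), (7,5)} total cap 69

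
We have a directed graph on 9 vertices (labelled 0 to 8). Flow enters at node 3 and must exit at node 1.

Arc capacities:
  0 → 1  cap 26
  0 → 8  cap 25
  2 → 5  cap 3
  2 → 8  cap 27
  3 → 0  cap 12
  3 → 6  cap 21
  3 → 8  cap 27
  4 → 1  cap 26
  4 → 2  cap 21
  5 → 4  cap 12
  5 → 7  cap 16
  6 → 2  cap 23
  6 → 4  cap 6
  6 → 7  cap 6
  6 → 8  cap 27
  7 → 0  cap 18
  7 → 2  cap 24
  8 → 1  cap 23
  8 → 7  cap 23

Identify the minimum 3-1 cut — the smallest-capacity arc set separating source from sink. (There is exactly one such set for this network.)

Min-cut arcs: {(0,1), (2,5), (6,4), (8,1)} (total capacity 58)

augment #1: 3→0→1 push 12
augment #2: 3→8→1 push 23
augment #3: 3→6→4→1 push 6
augment #4: 3→6→7→0→1 push 6
augment #5: 3→8→7→0→1 push 4
augment #6: 3→6→2→5→4→1 push 3
augment #7: 3→6→8→7→0→1 push 4
max flow = 58; residual-reachable set from 3 gives S-side
cut edges (S→T): {(0,1), (2,5), (6,4), (8,1)} total cap 58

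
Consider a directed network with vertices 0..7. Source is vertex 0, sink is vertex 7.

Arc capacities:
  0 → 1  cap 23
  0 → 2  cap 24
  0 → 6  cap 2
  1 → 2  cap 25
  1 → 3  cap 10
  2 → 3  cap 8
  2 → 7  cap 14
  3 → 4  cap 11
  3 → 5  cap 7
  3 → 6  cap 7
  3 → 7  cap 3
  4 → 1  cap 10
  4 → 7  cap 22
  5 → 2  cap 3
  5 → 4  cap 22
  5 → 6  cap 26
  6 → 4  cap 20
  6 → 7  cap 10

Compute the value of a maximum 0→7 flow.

Maximum flow value: 34

augment #1: 0→2→7 bottleneck 14, total now 14
augment #2: 0→6→7 bottleneck 2, total now 16
augment #3: 0→1→3→7 bottleneck 3, total now 19
augment #4: 0→1→3→4→7 bottleneck 7, total now 26
augment #5: 0→2→3→4→7 bottleneck 4, total now 30
augment #6: 0→2→3→6→7 bottleneck 4, total now 34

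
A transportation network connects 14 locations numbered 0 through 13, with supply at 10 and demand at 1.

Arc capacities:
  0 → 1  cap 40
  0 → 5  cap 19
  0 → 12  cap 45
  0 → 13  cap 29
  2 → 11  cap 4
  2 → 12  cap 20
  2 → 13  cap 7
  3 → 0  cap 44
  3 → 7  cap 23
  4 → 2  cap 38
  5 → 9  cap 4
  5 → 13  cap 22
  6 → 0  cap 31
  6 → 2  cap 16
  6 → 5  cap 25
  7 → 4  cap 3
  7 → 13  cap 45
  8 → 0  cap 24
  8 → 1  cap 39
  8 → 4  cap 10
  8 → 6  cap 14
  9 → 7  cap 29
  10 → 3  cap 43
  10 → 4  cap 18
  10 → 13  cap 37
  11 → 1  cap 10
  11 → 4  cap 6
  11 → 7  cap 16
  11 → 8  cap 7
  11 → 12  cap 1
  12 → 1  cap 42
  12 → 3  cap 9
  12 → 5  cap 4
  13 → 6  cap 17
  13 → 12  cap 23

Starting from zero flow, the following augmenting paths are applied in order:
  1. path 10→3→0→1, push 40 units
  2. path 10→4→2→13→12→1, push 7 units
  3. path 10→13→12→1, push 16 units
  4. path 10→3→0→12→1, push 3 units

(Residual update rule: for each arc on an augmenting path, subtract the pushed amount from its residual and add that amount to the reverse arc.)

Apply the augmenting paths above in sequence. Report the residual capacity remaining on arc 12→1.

Residual capacity of (12,1): 16

after path 1 (10→3→0→1, push 40): res(12,1)=42
after path 2 (10→4→2→13→12→1, push 7): res(12,1)=35
after path 3 (10→13→12→1, push 16): res(12,1)=19
after path 4 (10→3→0→12→1, push 3): res(12,1)=16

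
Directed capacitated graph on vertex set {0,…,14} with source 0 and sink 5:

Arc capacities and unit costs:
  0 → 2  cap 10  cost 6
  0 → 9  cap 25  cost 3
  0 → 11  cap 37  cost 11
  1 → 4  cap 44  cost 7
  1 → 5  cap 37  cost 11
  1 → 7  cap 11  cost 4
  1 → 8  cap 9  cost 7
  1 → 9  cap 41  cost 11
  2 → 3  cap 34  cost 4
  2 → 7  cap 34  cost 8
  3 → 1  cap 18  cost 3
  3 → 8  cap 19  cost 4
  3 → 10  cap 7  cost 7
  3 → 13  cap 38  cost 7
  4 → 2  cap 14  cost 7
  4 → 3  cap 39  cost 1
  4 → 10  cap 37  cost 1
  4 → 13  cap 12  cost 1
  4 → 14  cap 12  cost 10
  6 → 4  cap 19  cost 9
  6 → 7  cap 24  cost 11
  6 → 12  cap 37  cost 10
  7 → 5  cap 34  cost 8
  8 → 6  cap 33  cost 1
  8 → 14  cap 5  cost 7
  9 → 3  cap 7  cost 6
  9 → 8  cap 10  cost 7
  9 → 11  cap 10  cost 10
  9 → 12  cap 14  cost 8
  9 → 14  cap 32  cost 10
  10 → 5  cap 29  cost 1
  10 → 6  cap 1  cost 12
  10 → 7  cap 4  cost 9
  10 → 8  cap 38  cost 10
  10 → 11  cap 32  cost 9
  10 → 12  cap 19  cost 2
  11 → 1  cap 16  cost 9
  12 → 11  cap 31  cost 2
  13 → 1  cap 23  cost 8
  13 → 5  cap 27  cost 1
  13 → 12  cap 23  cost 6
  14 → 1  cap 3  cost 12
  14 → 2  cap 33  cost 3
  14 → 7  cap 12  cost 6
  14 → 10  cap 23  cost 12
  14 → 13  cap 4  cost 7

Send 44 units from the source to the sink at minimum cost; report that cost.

shortest-cost path #1: 0→9→3→10→5 push 7 @ unit cost 17 (adds 119)
shortest-cost path #2: 0→2→3→13→5 push 10 @ unit cost 18 (adds 180)
shortest-cost path #3: 0→9→14→13→5 push 4 @ unit cost 21 (adds 84)
shortest-cost path #4: 0→9→8→6→4→10→5 push 10 @ unit cost 22 (adds 220)
shortest-cost path #5: 0→9→14→10→5 push 4 @ unit cost 26 (adds 104)
shortest-cost path #6: 0→11→1→4→10→5 push 8 @ unit cost 29 (adds 232)
shortest-cost path #7: 0→11→1→4→13→5 push 1 @ unit cost 29 (adds 29)
total cost = 968

Minimum cost for 44 units: 968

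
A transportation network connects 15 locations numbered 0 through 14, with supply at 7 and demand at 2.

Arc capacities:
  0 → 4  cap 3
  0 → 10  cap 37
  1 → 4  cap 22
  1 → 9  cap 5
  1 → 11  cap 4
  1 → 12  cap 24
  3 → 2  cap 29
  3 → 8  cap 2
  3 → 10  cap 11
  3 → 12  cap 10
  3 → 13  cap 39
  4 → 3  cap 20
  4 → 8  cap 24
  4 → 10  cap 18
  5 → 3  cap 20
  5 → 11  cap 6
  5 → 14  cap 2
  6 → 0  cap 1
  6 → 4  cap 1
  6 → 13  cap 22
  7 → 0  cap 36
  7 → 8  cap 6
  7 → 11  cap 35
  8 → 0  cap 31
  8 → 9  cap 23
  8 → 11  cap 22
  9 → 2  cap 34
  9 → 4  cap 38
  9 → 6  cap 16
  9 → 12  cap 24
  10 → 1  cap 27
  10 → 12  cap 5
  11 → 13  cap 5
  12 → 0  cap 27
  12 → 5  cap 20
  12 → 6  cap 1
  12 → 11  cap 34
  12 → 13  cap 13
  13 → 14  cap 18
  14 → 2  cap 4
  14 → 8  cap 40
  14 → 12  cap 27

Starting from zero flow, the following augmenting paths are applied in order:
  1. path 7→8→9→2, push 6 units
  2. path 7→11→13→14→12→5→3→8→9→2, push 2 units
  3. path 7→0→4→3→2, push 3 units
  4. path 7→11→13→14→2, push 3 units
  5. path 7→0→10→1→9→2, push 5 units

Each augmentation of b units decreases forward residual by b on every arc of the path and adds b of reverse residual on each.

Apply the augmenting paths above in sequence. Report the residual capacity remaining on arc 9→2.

Residual capacity of (9,2): 21

after path 1 (7→8→9→2, push 6): res(9,2)=28
after path 2 (7→11→13→14→12→5→3→8→9→2, push 2): res(9,2)=26
after path 3 (7→0→4→3→2, push 3): res(9,2)=26
after path 4 (7→11→13→14→2, push 3): res(9,2)=26
after path 5 (7→0→10→1→9→2, push 5): res(9,2)=21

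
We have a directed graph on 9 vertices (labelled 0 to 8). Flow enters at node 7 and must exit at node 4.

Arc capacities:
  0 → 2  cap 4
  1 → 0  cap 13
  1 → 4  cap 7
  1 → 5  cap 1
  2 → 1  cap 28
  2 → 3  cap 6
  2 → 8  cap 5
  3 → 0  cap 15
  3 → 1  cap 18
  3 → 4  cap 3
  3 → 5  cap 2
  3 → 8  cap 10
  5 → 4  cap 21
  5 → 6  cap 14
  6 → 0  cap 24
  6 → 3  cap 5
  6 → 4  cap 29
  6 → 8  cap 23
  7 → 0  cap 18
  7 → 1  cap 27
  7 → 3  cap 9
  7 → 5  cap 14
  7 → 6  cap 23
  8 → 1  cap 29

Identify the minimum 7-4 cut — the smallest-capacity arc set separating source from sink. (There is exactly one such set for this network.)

Min-cut arcs: {(1,4), (1,5), (3,4), (3,5), (7,5), (7,6)} (total capacity 50)

augment #1: 7→1→4 push 7
augment #2: 7→3→4 push 3
augment #3: 7→5→4 push 14
augment #4: 7→6→4 push 23
augment #5: 7→1→5→4 push 1
augment #6: 7→3→5→4 push 2
max flow = 50; residual-reachable set from 7 gives S-side
cut edges (S→T): {(1,4), (1,5), (3,4), (3,5), (7,5), (7,6)} total cap 50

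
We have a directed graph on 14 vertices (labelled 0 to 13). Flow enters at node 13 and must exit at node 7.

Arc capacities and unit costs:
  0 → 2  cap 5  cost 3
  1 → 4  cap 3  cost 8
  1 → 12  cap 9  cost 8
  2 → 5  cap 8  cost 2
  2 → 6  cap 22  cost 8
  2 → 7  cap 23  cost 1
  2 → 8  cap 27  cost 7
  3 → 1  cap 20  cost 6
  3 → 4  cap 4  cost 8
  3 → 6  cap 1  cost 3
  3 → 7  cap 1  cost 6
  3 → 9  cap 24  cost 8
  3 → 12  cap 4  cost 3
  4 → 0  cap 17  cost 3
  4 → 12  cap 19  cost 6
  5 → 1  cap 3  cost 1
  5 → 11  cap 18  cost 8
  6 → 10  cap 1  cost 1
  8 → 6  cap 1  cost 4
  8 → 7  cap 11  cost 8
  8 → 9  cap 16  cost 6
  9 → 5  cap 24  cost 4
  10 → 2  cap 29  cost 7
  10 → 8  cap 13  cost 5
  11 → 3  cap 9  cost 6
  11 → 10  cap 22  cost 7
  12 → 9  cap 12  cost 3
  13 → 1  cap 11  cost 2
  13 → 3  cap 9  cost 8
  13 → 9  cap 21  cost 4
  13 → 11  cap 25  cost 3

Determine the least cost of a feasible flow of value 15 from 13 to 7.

Minimum cost for 15 units: 263

shortest-cost path #1: 13→3→7 push 1 @ unit cost 14 (adds 14)
shortest-cost path #2: 13→1→4→0→2→7 push 3 @ unit cost 17 (adds 51)
shortest-cost path #3: 13→11→10→2→7 push 11 @ unit cost 18 (adds 198)
total cost = 263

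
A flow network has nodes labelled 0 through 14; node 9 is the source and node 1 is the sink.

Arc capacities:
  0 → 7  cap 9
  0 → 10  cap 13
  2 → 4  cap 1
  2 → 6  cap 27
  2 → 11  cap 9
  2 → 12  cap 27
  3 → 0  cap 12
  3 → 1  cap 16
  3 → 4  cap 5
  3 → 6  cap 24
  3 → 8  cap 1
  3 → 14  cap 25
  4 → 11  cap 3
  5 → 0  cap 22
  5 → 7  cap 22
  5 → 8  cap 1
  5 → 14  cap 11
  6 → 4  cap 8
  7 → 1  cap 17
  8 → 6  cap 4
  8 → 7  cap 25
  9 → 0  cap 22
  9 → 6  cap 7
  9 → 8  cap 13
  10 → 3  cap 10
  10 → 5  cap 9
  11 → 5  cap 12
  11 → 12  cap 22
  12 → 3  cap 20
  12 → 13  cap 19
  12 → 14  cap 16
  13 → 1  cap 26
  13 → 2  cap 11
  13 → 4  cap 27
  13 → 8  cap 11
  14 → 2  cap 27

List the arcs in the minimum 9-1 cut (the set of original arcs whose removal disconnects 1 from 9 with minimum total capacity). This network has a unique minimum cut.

Min-cut arcs: {(0,10), (4,11), (7,1)} (total capacity 33)

augment #1: 9→0→7→1 push 9
augment #2: 9→8→7→1 push 8
augment #3: 9→0→10→3→1 push 10
augment #4: 9→6→4→11→12→3→1 push 3
augment #5: 9→0→10→5→14→2→12→3→1 push 3
max flow = 33; residual-reachable set from 9 gives S-side
cut edges (S→T): {(0,10), (4,11), (7,1)} total cap 33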